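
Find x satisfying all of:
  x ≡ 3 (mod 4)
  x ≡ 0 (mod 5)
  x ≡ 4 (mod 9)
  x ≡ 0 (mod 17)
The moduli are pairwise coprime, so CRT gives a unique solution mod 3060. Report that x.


Product of moduli M = 4 · 5 · 9 · 17 = 3060.
Merge one congruence at a time:
  Start: x ≡ 3 (mod 4).
  Combine with x ≡ 0 (mod 5); new modulus lcm = 20.
    Write x = 3 + 4·t and substitute into x ≡ 0 (mod 5): 4·t ≡ 0 − 3 = -3 (mod 5).
    Reduce coefficients mod 5: 4·t ≡ 2 (mod 5).
    The inverse of 4 mod 5 is 4 (since 4·4 = 16 = 3·5 + 1), so t ≡ 4·2 = 8 ≡ 3 (mod 5).
    Then x = 3 + 4·3 = 15, valid modulo lcm(4, 5) = 20: x ≡ 15 (mod 20).
  Combine with x ≡ 4 (mod 9); new modulus lcm = 180.
    Write x = 15 + 20·t and substitute into x ≡ 4 (mod 9): 20·t ≡ 4 − 15 = -11 (mod 9).
    Reduce coefficients mod 9: 2·t ≡ 7 (mod 9).
    The inverse of 2 mod 9 is 5 (since 2·5 = 10 = 1·9 + 1), so t ≡ 5·7 = 35 ≡ 8 (mod 9).
    Then x = 15 + 20·8 = 175, valid modulo lcm(20, 9) = 180: x ≡ 175 (mod 180).
  Combine with x ≡ 0 (mod 17); new modulus lcm = 3060.
    Write x = 175 + 180·t and substitute into x ≡ 0 (mod 17): 180·t ≡ 0 − 175 = -175 (mod 17).
    Reduce coefficients mod 17: 10·t ≡ 12 (mod 17).
    The inverse of 10 mod 17 is 12 (since 10·12 = 120 = 7·17 + 1), so t ≡ 12·12 = 144 ≡ 8 (mod 17).
    Then x = 175 + 180·8 = 1615, valid modulo lcm(180, 17) = 3060: x ≡ 1615 (mod 3060).
Verify against each original: 1615 mod 4 = 3, 1615 mod 5 = 0, 1615 mod 9 = 4, 1615 mod 17 = 0.

x ≡ 1615 (mod 3060).


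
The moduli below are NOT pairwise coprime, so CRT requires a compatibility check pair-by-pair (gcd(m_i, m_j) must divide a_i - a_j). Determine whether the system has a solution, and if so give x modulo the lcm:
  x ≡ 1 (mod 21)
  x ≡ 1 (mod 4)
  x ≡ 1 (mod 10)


Moduli 21, 4, 10 are not pairwise coprime, so CRT works modulo lcm(m_i) when all pairwise compatibility conditions hold.
Pairwise compatibility: gcd(m_i, m_j) must divide a_i - a_j for every pair.
Merge one congruence at a time:
  Start: x ≡ 1 (mod 21).
  Combine with x ≡ 1 (mod 4): gcd(21, 4) = 1; 1 - 1 = 0, which IS divisible by 1, so compatible.
    Write x = 1 + 21·t and substitute into x ≡ 1 (mod 4): 21·t ≡ 1 − 1 = 0 (mod 4).
    Reduce coefficients mod 4: 1·t ≡ 0 (mod 4).
    So t ≡ 0 (mod 4).
    Then x = 1 + 21·0 = 1, valid modulo lcm(21, 4) = 84: x ≡ 1 (mod 84).
  Combine with x ≡ 1 (mod 10): gcd(84, 10) = 2; 1 - 1 = 0, which IS divisible by 2, so compatible.
    Write x = 1 + 84·t and substitute into x ≡ 1 (mod 10): 84·t ≡ 1 − 1 = 0 (mod 10).
    Divide the congruence (and modulus) by g = 2: 42·t ≡ 0 (mod 5).
    Reduce coefficients mod 5: 2·t ≡ 0 (mod 5).
    The inverse of 2 mod 5 is 3 (since 2·3 = 6 = 1·5 + 1), so t ≡ 3·0 = 0 ≡ 0 (mod 5).
    Then x = 1 + 84·0 = 1, valid modulo lcm(84, 10) = 420: x ≡ 1 (mod 420).
Verify: 1 mod 21 = 1, 1 mod 4 = 1, 1 mod 10 = 1.

x ≡ 1 (mod 420).


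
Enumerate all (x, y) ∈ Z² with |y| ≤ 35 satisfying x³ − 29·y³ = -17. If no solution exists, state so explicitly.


The equation is x³ - 29y³ = -17. For fixed y, x³ = 29·y³ − 17, so a solution requires the RHS to be a perfect cube.
Strategy: iterate y from -35 to 35, compute RHS = 29·y³ − 17, and check whether it is a (positive or negative) perfect cube.
Check small values of y:
  y = 0: RHS = -17 is not a perfect cube.
  y = 1: RHS = 12 is not a perfect cube.
  y = -1: RHS = -46 is not a perfect cube.
  y = 2: RHS = 215 is not a perfect cube.
  y = -2: RHS = -249 is not a perfect cube.
  y = 3: RHS = 766 is not a perfect cube.
  y = -3: RHS = -800 is not a perfect cube.
Continuing the search up to |y| = 35 finds no solutions either.
No (x, y) in the scanned range satisfies the equation.

No integer solutions with |y| ≤ 35.


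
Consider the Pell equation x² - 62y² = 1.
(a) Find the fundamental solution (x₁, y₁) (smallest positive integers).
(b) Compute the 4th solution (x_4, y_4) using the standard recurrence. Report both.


Step 1: Find the fundamental solution (x₁, y₁) of x² - 62y² = 1.
  Expand √62 as a continued fraction. a₀ = ⌊√62⌋ = 7; iterate m_{k+1} = d_k·a_k − m_k, d_{k+1} = (62 − m_{k+1}²)/d_k, a_{k+1} = ⌊(a₀ + m_{k+1})/d_{k+1}⌋ (starting m₀ = 0, d₀ = 1), with convergents p_k = a_k·p_{k-1} + p_{k-2}, q_k = a_k·q_{k-1} + q_{k-2} (p₋₁ = 1, q₋₁ = 0):
  k = 0: a₀ = 7; p₀/q₀ = 7/1; p₀² − 62·q₀² = 49 − 62 = -13.
  k = 1: m = 7, d = 13, a = ⌊(7 + 7)/13⌋ = 1; p/q = (1·7 + 1)/(1·1 + 0) = 8/1; p² − 62·q² = 64 − 62 = 2.
  k = 2: m = 6, d = 2, a = ⌊(7 + 6)/2⌋ = 6; p/q = (6·8 + 7)/(6·1 + 1) = 55/7; p² − 62·q² = 3025 − 3038 = -13.
  k = 3: m = 6, d = 13, a = ⌊(7 + 6)/13⌋ = 1; p/q = (1·55 + 8)/(1·7 + 1) = 63/8; p² − 62·q² = 3969 − 3968 = 1.
  The first convergent with p² − 62·q² = 1 gives the fundamental solution (x₁, y₁) = (63, 8).
Step 2: Apply the recurrence (x_{n+1}, y_{n+1}) = (x₁x_n + 62y₁y_n, x₁y_n + y₁x_n) repeatedly.
  From (x_1, y_1) = (63, 8): x_2 = 63·63 + 62·8·8 = 7937; y_2 = 63·8 + 8·63 = 1008.
  From (x_2, y_2) = (7937, 1008): x_3 = 63·7937 + 62·8·1008 = 999999; y_3 = 63·1008 + 8·7937 = 127000.
  From (x_3, y_3) = (999999, 127000): x_4 = 63·999999 + 62·8·127000 = 125991937; y_4 = 63·127000 + 8·999999 = 16000992.
Step 3: Verify x_4² - 62·y_4² = 15873968189011969 - 15873968189011968 = 1 (should be 1). ✓

(x_1, y_1) = (63, 8); (x_4, y_4) = (125991937, 16000992).


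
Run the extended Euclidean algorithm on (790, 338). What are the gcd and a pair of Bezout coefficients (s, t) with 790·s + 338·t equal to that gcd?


Euclidean algorithm on (790, 338) — divide until remainder is 0:
  790 = 2 · 338 + 114
  338 = 2 · 114 + 110
  114 = 1 · 110 + 4
  110 = 27 · 4 + 2
  4 = 2 · 2 + 0
gcd(790, 338) = 2.
Track Bezout coefficients alongside the remainders: start with r₀ = 790 = a·1 + b·0 (s = 1, t = 0) and r₁ = 338 = a·0 + b·1 (s = 0, t = 1); each new remainder r_{k+1} = r_{k-1} − q_k·r_k inherits s_{k+1} = s_{k-1} − q_k·s_k, t_{k+1} = t_{k-1} − q_k·t_k, so r_k = a·s_k + b·t_k at every step:
  q = 2: r = 114, s = 1 − 2·0 = 1, t = 0 − 2·1 = -2  (check: 790·1 + 338·(-2) = 114)
  q = 2: r = 110, s = 0 − 2·1 = -2, t = 1 − 2·(-2) = 5  (check: 790·(-2) + 338·5 = 110)
  q = 1: r = 4, s = 1 − 1·(-2) = 3, t = -2 − 1·5 = -7  (check: 790·3 + 338·(-7) = 4)
  q = 27: r = 2, s = -2 − 27·3 = -83, t = 5 − 27·(-7) = 194  (check: 790·(-83) + 338·194 = 2)
The row with r = 2 (the gcd) gives the Bezout coefficients s = -83, t = 194.
Result: 790 · (-83) + 338 · (194) = 2.

gcd(790, 338) = 2; s = -83, t = 194 (check: 790·(-83) + 338·194 = 2).


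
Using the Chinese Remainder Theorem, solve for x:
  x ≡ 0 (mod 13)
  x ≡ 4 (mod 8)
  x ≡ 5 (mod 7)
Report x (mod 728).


Moduli 13, 8, 7 are pairwise coprime; by CRT there is a unique solution modulo M = 13 · 8 · 7 = 728.
Solve pairwise, accumulating the modulus:
  Start with x ≡ 0 (mod 13).
  Combine with x ≡ 4 (mod 8): since gcd(13, 8) = 1, we get a unique residue mod 104.
    Write x = 0 + 13·t and substitute into x ≡ 4 (mod 8): 13·t ≡ 4 − 0 = 4 (mod 8).
    Reduce coefficients mod 8: 5·t ≡ 4 (mod 8).
    The inverse of 5 mod 8 is 5 (since 5·5 = 25 = 3·8 + 1), so t ≡ 5·4 = 20 ≡ 4 (mod 8).
    Then x = 0 + 13·4 = 52, valid modulo lcm(13, 8) = 104: x ≡ 52 (mod 104).
  Combine with x ≡ 5 (mod 7): since gcd(104, 7) = 1, we get a unique residue mod 728.
    Write x = 52 + 104·t and substitute into x ≡ 5 (mod 7): 104·t ≡ 5 − 52 = -47 (mod 7).
    Reduce coefficients mod 7: 6·t ≡ 2 (mod 7).
    The inverse of 6 mod 7 is 6 (since 6·6 = 36 = 5·7 + 1), so t ≡ 6·2 = 12 ≡ 5 (mod 7).
    Then x = 52 + 104·5 = 572, valid modulo lcm(104, 7) = 728: x ≡ 572 (mod 728).
Verify: 572 mod 13 = 0 ✓, 572 mod 8 = 4 ✓, 572 mod 7 = 5 ✓.

x ≡ 572 (mod 728).


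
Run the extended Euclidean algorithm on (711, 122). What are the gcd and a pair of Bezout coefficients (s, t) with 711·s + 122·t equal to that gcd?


Euclidean algorithm on (711, 122) — divide until remainder is 0:
  711 = 5 · 122 + 101
  122 = 1 · 101 + 21
  101 = 4 · 21 + 17
  21 = 1 · 17 + 4
  17 = 4 · 4 + 1
  4 = 4 · 1 + 0
gcd(711, 122) = 1.
Track Bezout coefficients alongside the remainders: start with r₀ = 711 = a·1 + b·0 (s = 1, t = 0) and r₁ = 122 = a·0 + b·1 (s = 0, t = 1); each new remainder r_{k+1} = r_{k-1} − q_k·r_k inherits s_{k+1} = s_{k-1} − q_k·s_k, t_{k+1} = t_{k-1} − q_k·t_k, so r_k = a·s_k + b·t_k at every step:
  q = 5: r = 101, s = 1 − 5·0 = 1, t = 0 − 5·1 = -5  (check: 711·1 + 122·(-5) = 101)
  q = 1: r = 21, s = 0 − 1·1 = -1, t = 1 − 1·(-5) = 6  (check: 711·(-1) + 122·6 = 21)
  q = 4: r = 17, s = 1 − 4·(-1) = 5, t = -5 − 4·6 = -29  (check: 711·5 + 122·(-29) = 17)
  q = 1: r = 4, s = -1 − 1·5 = -6, t = 6 − 1·(-29) = 35  (check: 711·(-6) + 122·35 = 4)
  q = 4: r = 1, s = 5 − 4·(-6) = 29, t = -29 − 4·35 = -169  (check: 711·29 + 122·(-169) = 1)
The row with r = 1 (the gcd) gives the Bezout coefficients s = 29, t = -169.
Result: 711 · (29) + 122 · (-169) = 1.

gcd(711, 122) = 1; s = 29, t = -169 (check: 711·29 + 122·(-169) = 1).


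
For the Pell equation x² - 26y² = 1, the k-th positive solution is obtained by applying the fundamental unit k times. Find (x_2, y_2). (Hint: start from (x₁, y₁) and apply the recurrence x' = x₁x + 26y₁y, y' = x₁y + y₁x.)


Step 1: Find the fundamental solution (x₁, y₁) of x² - 26y² = 1.
  Expand √26 as a continued fraction. a₀ = ⌊√26⌋ = 5; iterate m_{k+1} = d_k·a_k − m_k, d_{k+1} = (26 − m_{k+1}²)/d_k, a_{k+1} = ⌊(a₀ + m_{k+1})/d_{k+1}⌋ (starting m₀ = 0, d₀ = 1), with convergents p_k = a_k·p_{k-1} + p_{k-2}, q_k = a_k·q_{k-1} + q_{k-2} (p₋₁ = 1, q₋₁ = 0):
  k = 0: a₀ = 5; p₀/q₀ = 5/1; p₀² − 26·q₀² = 25 − 26 = -1.
  k = 1: m = 5, d = 1, a = ⌊(5 + 5)/1⌋ = 10; p/q = (10·5 + 1)/(10·1 + 0) = 51/10; p² − 26·q² = 2601 − 2600 = 1.
  The first convergent with p² − 26·q² = 1 gives the fundamental solution (x₁, y₁) = (51, 10).
Step 2: Apply the recurrence (x_{n+1}, y_{n+1}) = (x₁x_n + 26y₁y_n, x₁y_n + y₁x_n) repeatedly.
  From (x_1, y_1) = (51, 10): x_2 = 51·51 + 26·10·10 = 5201; y_2 = 51·10 + 10·51 = 1020.
Step 3: Verify x_2² - 26·y_2² = 27050401 - 27050400 = 1 (should be 1). ✓

(x_1, y_1) = (51, 10); (x_2, y_2) = (5201, 1020).


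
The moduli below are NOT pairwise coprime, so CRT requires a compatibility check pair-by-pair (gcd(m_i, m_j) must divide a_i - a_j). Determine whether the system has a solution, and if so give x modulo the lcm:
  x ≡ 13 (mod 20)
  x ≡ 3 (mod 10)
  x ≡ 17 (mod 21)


Moduli 20, 10, 21 are not pairwise coprime, so CRT works modulo lcm(m_i) when all pairwise compatibility conditions hold.
Pairwise compatibility: gcd(m_i, m_j) must divide a_i - a_j for every pair.
Merge one congruence at a time:
  Start: x ≡ 13 (mod 20).
  Combine with x ≡ 3 (mod 10): gcd(20, 10) = 10; 3 - 13 = -10, which IS divisible by 10, so compatible.
    Write x = 13 + 20·t and substitute into x ≡ 3 (mod 10): 20·t ≡ 3 − 13 = -10 (mod 10).
    Divide the congruence (and modulus) by g = 10: 2·t ≡ -1 (mod 1).
    Modulo 1 every t works; take t = 0.
    Then x = 13 + 20·0 = 13, valid modulo lcm(20, 10) = 20: x ≡ 13 (mod 20).
  Combine with x ≡ 17 (mod 21): gcd(20, 21) = 1; 17 - 13 = 4, which IS divisible by 1, so compatible.
    Write x = 13 + 20·t and substitute into x ≡ 17 (mod 21): 20·t ≡ 17 − 13 = 4 (mod 21).
    The inverse of 20 mod 21 is 20 (since 20·20 = 400 = 19·21 + 1), so t ≡ 20·4 = 80 ≡ 17 (mod 21).
    Then x = 13 + 20·17 = 353, valid modulo lcm(20, 21) = 420: x ≡ 353 (mod 420).
Verify: 353 mod 20 = 13, 353 mod 10 = 3, 353 mod 21 = 17.

x ≡ 353 (mod 420).


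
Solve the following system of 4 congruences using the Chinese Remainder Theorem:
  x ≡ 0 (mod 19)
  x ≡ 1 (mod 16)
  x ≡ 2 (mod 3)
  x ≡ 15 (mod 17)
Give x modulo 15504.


Product of moduli M = 19 · 16 · 3 · 17 = 15504.
Merge one congruence at a time:
  Start: x ≡ 0 (mod 19).
  Combine with x ≡ 1 (mod 16); new modulus lcm = 304.
    Write x = 0 + 19·t and substitute into x ≡ 1 (mod 16): 19·t ≡ 1 − 0 = 1 (mod 16).
    Reduce coefficients mod 16: 3·t ≡ 1 (mod 16).
    The inverse of 3 mod 16 is 11 (since 3·11 = 33 = 2·16 + 1), so t ≡ 11·1 = 11 ≡ 11 (mod 16).
    Then x = 0 + 19·11 = 209, valid modulo lcm(19, 16) = 304: x ≡ 209 (mod 304).
  Combine with x ≡ 2 (mod 3); new modulus lcm = 912.
    Write x = 209 + 304·t and substitute into x ≡ 2 (mod 3): 304·t ≡ 2 − 209 = -207 (mod 3).
    Reduce coefficients mod 3: 1·t ≡ 0 (mod 3).
    So t ≡ 0 (mod 3).
    Then x = 209 + 304·0 = 209, valid modulo lcm(304, 3) = 912: x ≡ 209 (mod 912).
  Combine with x ≡ 15 (mod 17); new modulus lcm = 15504.
    Write x = 209 + 912·t and substitute into x ≡ 15 (mod 17): 912·t ≡ 15 − 209 = -194 (mod 17).
    Reduce coefficients mod 17: 11·t ≡ 10 (mod 17).
    The inverse of 11 mod 17 is 14 (since 11·14 = 154 = 9·17 + 1), so t ≡ 14·10 = 140 ≡ 4 (mod 17).
    Then x = 209 + 912·4 = 3857, valid modulo lcm(912, 17) = 15504: x ≡ 3857 (mod 15504).
Verify against each original: 3857 mod 19 = 0, 3857 mod 16 = 1, 3857 mod 3 = 2, 3857 mod 17 = 15.

x ≡ 3857 (mod 15504).


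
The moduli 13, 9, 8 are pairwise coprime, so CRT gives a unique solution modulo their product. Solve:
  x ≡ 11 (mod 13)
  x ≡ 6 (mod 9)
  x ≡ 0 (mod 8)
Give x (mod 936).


Moduli 13, 9, 8 are pairwise coprime; by CRT there is a unique solution modulo M = 13 · 9 · 8 = 936.
Solve pairwise, accumulating the modulus:
  Start with x ≡ 11 (mod 13).
  Combine with x ≡ 6 (mod 9): since gcd(13, 9) = 1, we get a unique residue mod 117.
    Write x = 11 + 13·t and substitute into x ≡ 6 (mod 9): 13·t ≡ 6 − 11 = -5 (mod 9).
    Reduce coefficients mod 9: 4·t ≡ 4 (mod 9).
    The inverse of 4 mod 9 is 7 (since 4·7 = 28 = 3·9 + 1), so t ≡ 7·4 = 28 ≡ 1 (mod 9).
    Then x = 11 + 13·1 = 24, valid modulo lcm(13, 9) = 117: x ≡ 24 (mod 117).
  Combine with x ≡ 0 (mod 8): since gcd(117, 8) = 1, we get a unique residue mod 936.
    Write x = 24 + 117·t and substitute into x ≡ 0 (mod 8): 117·t ≡ 0 − 24 = -24 (mod 8).
    Reduce coefficients mod 8: 5·t ≡ 0 (mod 8).
    The inverse of 5 mod 8 is 5 (since 5·5 = 25 = 3·8 + 1), so t ≡ 5·0 = 0 ≡ 0 (mod 8).
    Then x = 24 + 117·0 = 24, valid modulo lcm(117, 8) = 936: x ≡ 24 (mod 936).
Verify: 24 mod 13 = 11 ✓, 24 mod 9 = 6 ✓, 24 mod 8 = 0 ✓.

x ≡ 24 (mod 936).


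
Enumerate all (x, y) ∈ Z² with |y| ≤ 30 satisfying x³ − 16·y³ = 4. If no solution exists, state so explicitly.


The equation is x³ - 16y³ = 4. For fixed y, x³ = 16·y³ + 4, so a solution requires the RHS to be a perfect cube.
Strategy: iterate y from -30 to 30, compute RHS = 16·y³ + 4, and check whether it is a (positive or negative) perfect cube.
Check small values of y:
  y = 0: RHS = 4 is not a perfect cube.
  y = 1: RHS = 20 is not a perfect cube.
  y = -1: RHS = -12 is not a perfect cube.
  y = 2: RHS = 132 is not a perfect cube.
  y = -2: RHS = -124 is not a perfect cube.
  y = 3: RHS = 436 is not a perfect cube.
  y = -3: RHS = -428 is not a perfect cube.
Continuing the search up to |y| = 30 finds no solutions either.
No (x, y) in the scanned range satisfies the equation.

No integer solutions with |y| ≤ 30.


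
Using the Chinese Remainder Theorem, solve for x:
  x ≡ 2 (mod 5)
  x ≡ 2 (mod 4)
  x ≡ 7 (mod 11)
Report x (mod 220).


Moduli 5, 4, 11 are pairwise coprime; by CRT there is a unique solution modulo M = 5 · 4 · 11 = 220.
Solve pairwise, accumulating the modulus:
  Start with x ≡ 2 (mod 5).
  Combine with x ≡ 2 (mod 4): since gcd(5, 4) = 1, we get a unique residue mod 20.
    Write x = 2 + 5·t and substitute into x ≡ 2 (mod 4): 5·t ≡ 2 − 2 = 0 (mod 4).
    Reduce coefficients mod 4: 1·t ≡ 0 (mod 4).
    So t ≡ 0 (mod 4).
    Then x = 2 + 5·0 = 2, valid modulo lcm(5, 4) = 20: x ≡ 2 (mod 20).
  Combine with x ≡ 7 (mod 11): since gcd(20, 11) = 1, we get a unique residue mod 220.
    Write x = 2 + 20·t and substitute into x ≡ 7 (mod 11): 20·t ≡ 7 − 2 = 5 (mod 11).
    Reduce coefficients mod 11: 9·t ≡ 5 (mod 11).
    The inverse of 9 mod 11 is 5 (since 9·5 = 45 = 4·11 + 1), so t ≡ 5·5 = 25 ≡ 3 (mod 11).
    Then x = 2 + 20·3 = 62, valid modulo lcm(20, 11) = 220: x ≡ 62 (mod 220).
Verify: 62 mod 5 = 2 ✓, 62 mod 4 = 2 ✓, 62 mod 11 = 7 ✓.

x ≡ 62 (mod 220).


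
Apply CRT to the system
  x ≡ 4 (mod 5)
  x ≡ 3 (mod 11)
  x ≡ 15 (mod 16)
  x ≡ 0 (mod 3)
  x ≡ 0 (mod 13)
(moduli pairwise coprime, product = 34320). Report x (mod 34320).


Product of moduli M = 5 · 11 · 16 · 3 · 13 = 34320.
Merge one congruence at a time:
  Start: x ≡ 4 (mod 5).
  Combine with x ≡ 3 (mod 11); new modulus lcm = 55.
    Write x = 4 + 5·t and substitute into x ≡ 3 (mod 11): 5·t ≡ 3 − 4 = -1 (mod 11).
    Reduce coefficients mod 11: 5·t ≡ 10 (mod 11).
    The inverse of 5 mod 11 is 9 (since 5·9 = 45 = 4·11 + 1), so t ≡ 9·10 = 90 ≡ 2 (mod 11).
    Then x = 4 + 5·2 = 14, valid modulo lcm(5, 11) = 55: x ≡ 14 (mod 55).
  Combine with x ≡ 15 (mod 16); new modulus lcm = 880.
    Write x = 14 + 55·t and substitute into x ≡ 15 (mod 16): 55·t ≡ 15 − 14 = 1 (mod 16).
    Reduce coefficients mod 16: 7·t ≡ 1 (mod 16).
    The inverse of 7 mod 16 is 7 (since 7·7 = 49 = 3·16 + 1), so t ≡ 7·1 = 7 ≡ 7 (mod 16).
    Then x = 14 + 55·7 = 399, valid modulo lcm(55, 16) = 880: x ≡ 399 (mod 880).
  Combine with x ≡ 0 (mod 3); new modulus lcm = 2640.
    Write x = 399 + 880·t and substitute into x ≡ 0 (mod 3): 880·t ≡ 0 − 399 = -399 (mod 3).
    Reduce coefficients mod 3: 1·t ≡ 0 (mod 3).
    So t ≡ 0 (mod 3).
    Then x = 399 + 880·0 = 399, valid modulo lcm(880, 3) = 2640: x ≡ 399 (mod 2640).
  Combine with x ≡ 0 (mod 13); new modulus lcm = 34320.
    Write x = 399 + 2640·t and substitute into x ≡ 0 (mod 13): 2640·t ≡ 0 − 399 = -399 (mod 13).
    Reduce coefficients mod 13: 1·t ≡ 4 (mod 13).
    So t ≡ 4 (mod 13).
    Then x = 399 + 2640·4 = 10959, valid modulo lcm(2640, 13) = 34320: x ≡ 10959 (mod 34320).
Verify against each original: 10959 mod 5 = 4, 10959 mod 11 = 3, 10959 mod 16 = 15, 10959 mod 3 = 0, 10959 mod 13 = 0.

x ≡ 10959 (mod 34320).


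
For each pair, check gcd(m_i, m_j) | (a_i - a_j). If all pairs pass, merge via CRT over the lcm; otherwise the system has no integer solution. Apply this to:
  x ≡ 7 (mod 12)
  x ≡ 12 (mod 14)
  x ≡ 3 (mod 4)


Moduli 12, 14, 4 are not pairwise coprime, so CRT works modulo lcm(m_i) when all pairwise compatibility conditions hold.
Pairwise compatibility: gcd(m_i, m_j) must divide a_i - a_j for every pair.
Merge one congruence at a time:
  Start: x ≡ 7 (mod 12).
  Combine with x ≡ 12 (mod 14): gcd(12, 14) = 2, and 12 - 7 = 5 is NOT divisible by 2.
    ⇒ system is inconsistent (no integer solution).

No solution (the system is inconsistent).


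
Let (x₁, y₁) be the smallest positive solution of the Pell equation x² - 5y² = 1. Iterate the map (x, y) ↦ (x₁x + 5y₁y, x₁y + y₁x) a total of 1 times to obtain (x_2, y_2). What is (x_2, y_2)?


Step 1: Find the fundamental solution (x₁, y₁) of x² - 5y² = 1.
  Expand √5 as a continued fraction. a₀ = ⌊√5⌋ = 2; iterate m_{k+1} = d_k·a_k − m_k, d_{k+1} = (5 − m_{k+1}²)/d_k, a_{k+1} = ⌊(a₀ + m_{k+1})/d_{k+1}⌋ (starting m₀ = 0, d₀ = 1), with convergents p_k = a_k·p_{k-1} + p_{k-2}, q_k = a_k·q_{k-1} + q_{k-2} (p₋₁ = 1, q₋₁ = 0):
  k = 0: a₀ = 2; p₀/q₀ = 2/1; p₀² − 5·q₀² = 4 − 5 = -1.
  k = 1: m = 2, d = 1, a = ⌊(2 + 2)/1⌋ = 4; p/q = (4·2 + 1)/(4·1 + 0) = 9/4; p² − 5·q² = 81 − 80 = 1.
  The first convergent with p² − 5·q² = 1 gives the fundamental solution (x₁, y₁) = (9, 4).
Step 2: Apply the recurrence (x_{n+1}, y_{n+1}) = (x₁x_n + 5y₁y_n, x₁y_n + y₁x_n) repeatedly.
  From (x_1, y_1) = (9, 4): x_2 = 9·9 + 5·4·4 = 161; y_2 = 9·4 + 4·9 = 72.
Step 3: Verify x_2² - 5·y_2² = 25921 - 25920 = 1 (should be 1). ✓

(x_1, y_1) = (9, 4); (x_2, y_2) = (161, 72).


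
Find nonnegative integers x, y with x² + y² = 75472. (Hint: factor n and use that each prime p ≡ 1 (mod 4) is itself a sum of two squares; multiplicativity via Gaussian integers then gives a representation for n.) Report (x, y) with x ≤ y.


Step 1: Factor n = 75472 = 2^4 · 53 · 89.
Step 2: Check the mod-4 condition on each prime factor: 2 = 2 (special); 53 ≡ 1 (mod 4), exponent 1; 89 ≡ 1 (mod 4), exponent 1.
All primes ≡ 3 (mod 4) appear to even exponent (or don't appear), so by the two-squares theorem n IS expressible as a sum of two squares.
Step 3: Build a representation. Group n = k² · m with k = 4 and m = 53 · 89 = 4717 (a product of primes ≡ 1 (mod 4)); a representation of m scales to one of n via (k·x)² + (k·y)² = k²(x² + y²). Each prime p ≡ 1 (mod 4) is itself a sum of two squares; find a² by testing p − a² for a perfect square:
  53: 53 − 1² = 52, 53 − 2² = 49 = 7² ⇒ 53 = 2² + 7².
  89: 89 − 1² = 88, 89 − 2² = 85, 89 − 3² = 80, 89 − 4² = 73, 89 − 5² = 64 = 8² ⇒ 89 = 5² + 8².
  Combine using the Brahmagupta–Fibonacci identity (a² + b²)(c² + d²) = (ac − bd)² + (ad + bc)² = (ac + bd)² + (ad − bc)²:
  53 · 89 = 4717: from (2² + 7²)(5² + 8²), take (2·5 − 7·8, 2·8 + 7·5) = (10 − 56, 16 + 35) = (-46, 51); dropping signs (only squares matter) gives (46, 51); check 46² + 51² = 2116 + 2601 = 4717 ✓.
  Scale by k = 4: (4·46, 4·51) = (184, 204).
Step 4: Order so x ≤ y and verify: 184² + 204² = 33856 + 41616 = 75472 = n. ✓

n = 75472 = 184² + 204² (one valid representation with x ≤ y).


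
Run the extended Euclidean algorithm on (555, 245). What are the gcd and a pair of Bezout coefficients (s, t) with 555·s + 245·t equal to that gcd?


Euclidean algorithm on (555, 245) — divide until remainder is 0:
  555 = 2 · 245 + 65
  245 = 3 · 65 + 50
  65 = 1 · 50 + 15
  50 = 3 · 15 + 5
  15 = 3 · 5 + 0
gcd(555, 245) = 5.
Track Bezout coefficients alongside the remainders: start with r₀ = 555 = a·1 + b·0 (s = 1, t = 0) and r₁ = 245 = a·0 + b·1 (s = 0, t = 1); each new remainder r_{k+1} = r_{k-1} − q_k·r_k inherits s_{k+1} = s_{k-1} − q_k·s_k, t_{k+1} = t_{k-1} − q_k·t_k, so r_k = a·s_k + b·t_k at every step:
  q = 2: r = 65, s = 1 − 2·0 = 1, t = 0 − 2·1 = -2  (check: 555·1 + 245·(-2) = 65)
  q = 3: r = 50, s = 0 − 3·1 = -3, t = 1 − 3·(-2) = 7  (check: 555·(-3) + 245·7 = 50)
  q = 1: r = 15, s = 1 − 1·(-3) = 4, t = -2 − 1·7 = -9  (check: 555·4 + 245·(-9) = 15)
  q = 3: r = 5, s = -3 − 3·4 = -15, t = 7 − 3·(-9) = 34  (check: 555·(-15) + 245·34 = 5)
The row with r = 5 (the gcd) gives the Bezout coefficients s = -15, t = 34.
Result: 555 · (-15) + 245 · (34) = 5.

gcd(555, 245) = 5; s = -15, t = 34 (check: 555·(-15) + 245·34 = 5).


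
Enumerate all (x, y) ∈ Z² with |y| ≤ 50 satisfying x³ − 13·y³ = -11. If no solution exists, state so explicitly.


The equation is x³ - 13y³ = -11. For fixed y, x³ = 13·y³ − 11, so a solution requires the RHS to be a perfect cube.
Strategy: iterate y from -50 to 50, compute RHS = 13·y³ − 11, and check whether it is a (positive or negative) perfect cube.
Check small values of y:
  y = 0: RHS = -11 is not a perfect cube.
  y = 1: RHS = 2 is not a perfect cube.
  y = -1: RHS = -24 is not a perfect cube.
  y = 2: RHS = 93 is not a perfect cube.
  y = -2: RHS = -115 is not a perfect cube.
  y = 3: RHS = 340 is not a perfect cube.
  y = -3: RHS = -362 is not a perfect cube.
Continuing the search up to |y| = 50 finds no solutions either.
No (x, y) in the scanned range satisfies the equation.

No integer solutions with |y| ≤ 50.


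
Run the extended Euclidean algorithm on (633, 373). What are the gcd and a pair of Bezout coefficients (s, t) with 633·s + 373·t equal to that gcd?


Euclidean algorithm on (633, 373) — divide until remainder is 0:
  633 = 1 · 373 + 260
  373 = 1 · 260 + 113
  260 = 2 · 113 + 34
  113 = 3 · 34 + 11
  34 = 3 · 11 + 1
  11 = 11 · 1 + 0
gcd(633, 373) = 1.
Track Bezout coefficients alongside the remainders: start with r₀ = 633 = a·1 + b·0 (s = 1, t = 0) and r₁ = 373 = a·0 + b·1 (s = 0, t = 1); each new remainder r_{k+1} = r_{k-1} − q_k·r_k inherits s_{k+1} = s_{k-1} − q_k·s_k, t_{k+1} = t_{k-1} − q_k·t_k, so r_k = a·s_k + b·t_k at every step:
  q = 1: r = 260, s = 1 − 1·0 = 1, t = 0 − 1·1 = -1  (check: 633·1 + 373·(-1) = 260)
  q = 1: r = 113, s = 0 − 1·1 = -1, t = 1 − 1·(-1) = 2  (check: 633·(-1) + 373·2 = 113)
  q = 2: r = 34, s = 1 − 2·(-1) = 3, t = -1 − 2·2 = -5  (check: 633·3 + 373·(-5) = 34)
  q = 3: r = 11, s = -1 − 3·3 = -10, t = 2 − 3·(-5) = 17  (check: 633·(-10) + 373·17 = 11)
  q = 3: r = 1, s = 3 − 3·(-10) = 33, t = -5 − 3·17 = -56  (check: 633·33 + 373·(-56) = 1)
The row with r = 1 (the gcd) gives the Bezout coefficients s = 33, t = -56.
Result: 633 · (33) + 373 · (-56) = 1.

gcd(633, 373) = 1; s = 33, t = -56 (check: 633·33 + 373·(-56) = 1).


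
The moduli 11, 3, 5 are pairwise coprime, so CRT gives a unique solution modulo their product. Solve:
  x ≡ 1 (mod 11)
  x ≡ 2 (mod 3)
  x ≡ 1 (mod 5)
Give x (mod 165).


Moduli 11, 3, 5 are pairwise coprime; by CRT there is a unique solution modulo M = 11 · 3 · 5 = 165.
Solve pairwise, accumulating the modulus:
  Start with x ≡ 1 (mod 11).
  Combine with x ≡ 2 (mod 3): since gcd(11, 3) = 1, we get a unique residue mod 33.
    Write x = 1 + 11·t and substitute into x ≡ 2 (mod 3): 11·t ≡ 2 − 1 = 1 (mod 3).
    Reduce coefficients mod 3: 2·t ≡ 1 (mod 3).
    The inverse of 2 mod 3 is 2 (since 2·2 = 4 = 1·3 + 1), so t ≡ 2·1 = 2 ≡ 2 (mod 3).
    Then x = 1 + 11·2 = 23, valid modulo lcm(11, 3) = 33: x ≡ 23 (mod 33).
  Combine with x ≡ 1 (mod 5): since gcd(33, 5) = 1, we get a unique residue mod 165.
    Write x = 23 + 33·t and substitute into x ≡ 1 (mod 5): 33·t ≡ 1 − 23 = -22 (mod 5).
    Reduce coefficients mod 5: 3·t ≡ 3 (mod 5).
    The inverse of 3 mod 5 is 2 (since 3·2 = 6 = 1·5 + 1), so t ≡ 2·3 = 6 ≡ 1 (mod 5).
    Then x = 23 + 33·1 = 56, valid modulo lcm(33, 5) = 165: x ≡ 56 (mod 165).
Verify: 56 mod 11 = 1 ✓, 56 mod 3 = 2 ✓, 56 mod 5 = 1 ✓.

x ≡ 56 (mod 165).


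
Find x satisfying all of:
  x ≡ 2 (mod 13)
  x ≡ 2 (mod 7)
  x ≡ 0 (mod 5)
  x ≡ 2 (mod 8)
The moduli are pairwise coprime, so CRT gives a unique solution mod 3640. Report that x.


Product of moduli M = 13 · 7 · 5 · 8 = 3640.
Merge one congruence at a time:
  Start: x ≡ 2 (mod 13).
  Combine with x ≡ 2 (mod 7); new modulus lcm = 91.
    Write x = 2 + 13·t and substitute into x ≡ 2 (mod 7): 13·t ≡ 2 − 2 = 0 (mod 7).
    Reduce coefficients mod 7: 6·t ≡ 0 (mod 7).
    The inverse of 6 mod 7 is 6 (since 6·6 = 36 = 5·7 + 1), so t ≡ 6·0 = 0 ≡ 0 (mod 7).
    Then x = 2 + 13·0 = 2, valid modulo lcm(13, 7) = 91: x ≡ 2 (mod 91).
  Combine with x ≡ 0 (mod 5); new modulus lcm = 455.
    Write x = 2 + 91·t and substitute into x ≡ 0 (mod 5): 91·t ≡ 0 − 2 = -2 (mod 5).
    Reduce coefficients mod 5: 1·t ≡ 3 (mod 5).
    So t ≡ 3 (mod 5).
    Then x = 2 + 91·3 = 275, valid modulo lcm(91, 5) = 455: x ≡ 275 (mod 455).
  Combine with x ≡ 2 (mod 8); new modulus lcm = 3640.
    Write x = 275 + 455·t and substitute into x ≡ 2 (mod 8): 455·t ≡ 2 − 275 = -273 (mod 8).
    Reduce coefficients mod 8: 7·t ≡ 7 (mod 8).
    The inverse of 7 mod 8 is 7 (since 7·7 = 49 = 6·8 + 1), so t ≡ 7·7 = 49 ≡ 1 (mod 8).
    Then x = 275 + 455·1 = 730, valid modulo lcm(455, 8) = 3640: x ≡ 730 (mod 3640).
Verify against each original: 730 mod 13 = 2, 730 mod 7 = 2, 730 mod 5 = 0, 730 mod 8 = 2.

x ≡ 730 (mod 3640).


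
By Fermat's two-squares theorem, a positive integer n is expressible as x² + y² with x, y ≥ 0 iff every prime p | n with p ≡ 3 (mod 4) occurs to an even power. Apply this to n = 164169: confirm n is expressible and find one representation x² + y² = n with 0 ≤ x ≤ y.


Step 1: Factor n = 164169 = 3^2 · 17 · 29 · 37.
Step 2: Check the mod-4 condition on each prime factor: 3 ≡ 3 (mod 4), exponent 2 (must be even); 17 ≡ 1 (mod 4), exponent 1; 29 ≡ 1 (mod 4), exponent 1; 37 ≡ 1 (mod 4), exponent 1.
All primes ≡ 3 (mod 4) appear to even exponent (or don't appear), so by the two-squares theorem n IS expressible as a sum of two squares.
Step 3: Build a representation. Group n = k² · m with k = 3 and m = 17 · 29 · 37 = 18241 (a product of primes ≡ 1 (mod 4)); a representation of m scales to one of n via (k·x)² + (k·y)² = k²(x² + y²). Each prime p ≡ 1 (mod 4) is itself a sum of two squares; find a² by testing p − a² for a perfect square:
  17: 17 − 1² = 16 = 4² ⇒ 17 = 1² + 4².
  29: 29 − 1² = 28, 29 − 2² = 25 = 5² ⇒ 29 = 2² + 5².
  37: 37 − 1² = 36 = 6² ⇒ 37 = 1² + 6².
  Combine using the Brahmagupta–Fibonacci identity (a² + b²)(c² + d²) = (ac − bd)² + (ad + bc)² = (ac + bd)² + (ad − bc)²:
  17 · 29 = 493: from (1² + 4²)(2² + 5²), take (1·2 − 4·5, 1·5 + 4·2) = (2 − 20, 5 + 8) = (-18, 13); dropping signs (only squares matter) gives (18, 13); check 18² + 13² = 324 + 169 = 493 ✓.
  493 · 37 = 18241: from (18² + 13²)(1² + 6²), take (18·1 − 13·6, 18·6 + 13·1) = (18 − 78, 108 + 13) = (-60, 121); dropping signs (only squares matter) gives (60, 121); check 60² + 121² = 3600 + 14641 = 18241 ✓.
  Scale by k = 3: (3·60, 3·121) = (180, 363).
Step 4: Order so x ≤ y and verify: 180² + 363² = 32400 + 131769 = 164169 = n. ✓

n = 164169 = 180² + 363² (one valid representation with x ≤ y).


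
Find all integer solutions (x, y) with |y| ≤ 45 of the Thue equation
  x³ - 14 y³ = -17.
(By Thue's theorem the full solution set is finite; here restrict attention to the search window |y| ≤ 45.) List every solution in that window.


The equation is x³ - 14y³ = -17. For fixed y, x³ = 14·y³ − 17, so a solution requires the RHS to be a perfect cube.
Strategy: iterate y from -45 to 45, compute RHS = 14·y³ − 17, and check whether it is a (positive or negative) perfect cube.
Check small values of y:
  y = 0: RHS = -17 is not a perfect cube.
  y = 1: RHS = -3 is not a perfect cube.
  y = -1: RHS = -31 is not a perfect cube.
  y = 2: RHS = 95 is not a perfect cube.
  y = -2: RHS = -129 is not a perfect cube.
  y = 3: RHS = 361 is not a perfect cube.
  y = -3: RHS = -395 is not a perfect cube.
Continuing the search up to |y| = 45 finds no solutions either.
No (x, y) in the scanned range satisfies the equation.

No integer solutions with |y| ≤ 45.


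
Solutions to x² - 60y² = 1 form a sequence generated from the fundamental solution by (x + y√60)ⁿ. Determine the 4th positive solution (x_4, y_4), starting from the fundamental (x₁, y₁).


Step 1: Find the fundamental solution (x₁, y₁) of x² - 60y² = 1.
  Expand √60 as a continued fraction. a₀ = ⌊√60⌋ = 7; iterate m_{k+1} = d_k·a_k − m_k, d_{k+1} = (60 − m_{k+1}²)/d_k, a_{k+1} = ⌊(a₀ + m_{k+1})/d_{k+1}⌋ (starting m₀ = 0, d₀ = 1), with convergents p_k = a_k·p_{k-1} + p_{k-2}, q_k = a_k·q_{k-1} + q_{k-2} (p₋₁ = 1, q₋₁ = 0):
  k = 0: a₀ = 7; p₀/q₀ = 7/1; p₀² − 60·q₀² = 49 − 60 = -11.
  k = 1: m = 7, d = 11, a = ⌊(7 + 7)/11⌋ = 1; p/q = (1·7 + 1)/(1·1 + 0) = 8/1; p² − 60·q² = 64 − 60 = 4.
  k = 2: m = 4, d = 4, a = ⌊(7 + 4)/4⌋ = 2; p/q = (2·8 + 7)/(2·1 + 1) = 23/3; p² − 60·q² = 529 − 540 = -11.
  k = 3: m = 4, d = 11, a = ⌊(7 + 4)/11⌋ = 1; p/q = (1·23 + 8)/(1·3 + 1) = 31/4; p² − 60·q² = 961 − 960 = 1.
  The first convergent with p² − 60·q² = 1 gives the fundamental solution (x₁, y₁) = (31, 4).
Step 2: Apply the recurrence (x_{n+1}, y_{n+1}) = (x₁x_n + 60y₁y_n, x₁y_n + y₁x_n) repeatedly.
  From (x_1, y_1) = (31, 4): x_2 = 31·31 + 60·4·4 = 1921; y_2 = 31·4 + 4·31 = 248.
  From (x_2, y_2) = (1921, 248): x_3 = 31·1921 + 60·4·248 = 119071; y_3 = 31·248 + 4·1921 = 15372.
  From (x_3, y_3) = (119071, 15372): x_4 = 31·119071 + 60·4·15372 = 7380481; y_4 = 31·15372 + 4·119071 = 952816.
Step 3: Verify x_4² - 60·y_4² = 54471499791361 - 54471499791360 = 1 (should be 1). ✓

(x_1, y_1) = (31, 4); (x_4, y_4) = (7380481, 952816).


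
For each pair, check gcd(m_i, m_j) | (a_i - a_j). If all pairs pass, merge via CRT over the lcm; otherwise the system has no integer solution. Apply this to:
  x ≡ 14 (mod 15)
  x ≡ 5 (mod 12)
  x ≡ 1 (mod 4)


Moduli 15, 12, 4 are not pairwise coprime, so CRT works modulo lcm(m_i) when all pairwise compatibility conditions hold.
Pairwise compatibility: gcd(m_i, m_j) must divide a_i - a_j for every pair.
Merge one congruence at a time:
  Start: x ≡ 14 (mod 15).
  Combine with x ≡ 5 (mod 12): gcd(15, 12) = 3; 5 - 14 = -9, which IS divisible by 3, so compatible.
    Write x = 14 + 15·t and substitute into x ≡ 5 (mod 12): 15·t ≡ 5 − 14 = -9 (mod 12).
    Divide the congruence (and modulus) by g = 3: 5·t ≡ -3 (mod 4).
    Reduce coefficients mod 4: 1·t ≡ 1 (mod 4).
    So t ≡ 1 (mod 4).
    Then x = 14 + 15·1 = 29, valid modulo lcm(15, 12) = 60: x ≡ 29 (mod 60).
  Combine with x ≡ 1 (mod 4): gcd(60, 4) = 4; 1 - 29 = -28, which IS divisible by 4, so compatible.
    Write x = 29 + 60·t and substitute into x ≡ 1 (mod 4): 60·t ≡ 1 − 29 = -28 (mod 4).
    Divide the congruence (and modulus) by g = 4: 15·t ≡ -7 (mod 1).
    Modulo 1 every t works; take t = 0.
    Then x = 29 + 60·0 = 29, valid modulo lcm(60, 4) = 60: x ≡ 29 (mod 60).
Verify: 29 mod 15 = 14, 29 mod 12 = 5, 29 mod 4 = 1.

x ≡ 29 (mod 60).


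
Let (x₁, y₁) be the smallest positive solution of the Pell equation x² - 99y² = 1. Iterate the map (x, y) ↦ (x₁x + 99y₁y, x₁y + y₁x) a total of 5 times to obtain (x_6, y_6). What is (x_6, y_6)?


Step 1: Find the fundamental solution (x₁, y₁) of x² - 99y² = 1.
  Expand √99 as a continued fraction. a₀ = ⌊√99⌋ = 9; iterate m_{k+1} = d_k·a_k − m_k, d_{k+1} = (99 − m_{k+1}²)/d_k, a_{k+1} = ⌊(a₀ + m_{k+1})/d_{k+1}⌋ (starting m₀ = 0, d₀ = 1), with convergents p_k = a_k·p_{k-1} + p_{k-2}, q_k = a_k·q_{k-1} + q_{k-2} (p₋₁ = 1, q₋₁ = 0):
  k = 0: a₀ = 9; p₀/q₀ = 9/1; p₀² − 99·q₀² = 81 − 99 = -18.
  k = 1: m = 9, d = 18, a = ⌊(9 + 9)/18⌋ = 1; p/q = (1·9 + 1)/(1·1 + 0) = 10/1; p² − 99·q² = 100 − 99 = 1.
  The first convergent with p² − 99·q² = 1 gives the fundamental solution (x₁, y₁) = (10, 1).
Step 2: Apply the recurrence (x_{n+1}, y_{n+1}) = (x₁x_n + 99y₁y_n, x₁y_n + y₁x_n) repeatedly.
  From (x_1, y_1) = (10, 1): x_2 = 10·10 + 99·1·1 = 199; y_2 = 10·1 + 1·10 = 20.
  From (x_2, y_2) = (199, 20): x_3 = 10·199 + 99·1·20 = 3970; y_3 = 10·20 + 1·199 = 399.
  From (x_3, y_3) = (3970, 399): x_4 = 10·3970 + 99·1·399 = 79201; y_4 = 10·399 + 1·3970 = 7960.
  From (x_4, y_4) = (79201, 7960): x_5 = 10·79201 + 99·1·7960 = 1580050; y_5 = 10·7960 + 1·79201 = 158801.
  From (x_5, y_5) = (1580050, 158801): x_6 = 10·1580050 + 99·1·158801 = 31521799; y_6 = 10·158801 + 1·1580050 = 3168060.
Step 3: Verify x_6² - 99·y_6² = 993623812196401 - 993623812196400 = 1 (should be 1). ✓

(x_1, y_1) = (10, 1); (x_6, y_6) = (31521799, 3168060).


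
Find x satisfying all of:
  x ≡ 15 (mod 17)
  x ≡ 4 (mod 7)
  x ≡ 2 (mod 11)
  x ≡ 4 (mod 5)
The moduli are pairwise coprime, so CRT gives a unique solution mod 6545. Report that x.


Product of moduli M = 17 · 7 · 11 · 5 = 6545.
Merge one congruence at a time:
  Start: x ≡ 15 (mod 17).
  Combine with x ≡ 4 (mod 7); new modulus lcm = 119.
    Write x = 15 + 17·t and substitute into x ≡ 4 (mod 7): 17·t ≡ 4 − 15 = -11 (mod 7).
    Reduce coefficients mod 7: 3·t ≡ 3 (mod 7).
    The inverse of 3 mod 7 is 5 (since 3·5 = 15 = 2·7 + 1), so t ≡ 5·3 = 15 ≡ 1 (mod 7).
    Then x = 15 + 17·1 = 32, valid modulo lcm(17, 7) = 119: x ≡ 32 (mod 119).
  Combine with x ≡ 2 (mod 11); new modulus lcm = 1309.
    Write x = 32 + 119·t and substitute into x ≡ 2 (mod 11): 119·t ≡ 2 − 32 = -30 (mod 11).
    Reduce coefficients mod 11: 9·t ≡ 3 (mod 11).
    The inverse of 9 mod 11 is 5 (since 9·5 = 45 = 4·11 + 1), so t ≡ 5·3 = 15 ≡ 4 (mod 11).
    Then x = 32 + 119·4 = 508, valid modulo lcm(119, 11) = 1309: x ≡ 508 (mod 1309).
  Combine with x ≡ 4 (mod 5); new modulus lcm = 6545.
    Write x = 508 + 1309·t and substitute into x ≡ 4 (mod 5): 1309·t ≡ 4 − 508 = -504 (mod 5).
    Reduce coefficients mod 5: 4·t ≡ 1 (mod 5).
    The inverse of 4 mod 5 is 4 (since 4·4 = 16 = 3·5 + 1), so t ≡ 4·1 = 4 ≡ 4 (mod 5).
    Then x = 508 + 1309·4 = 5744, valid modulo lcm(1309, 5) = 6545: x ≡ 5744 (mod 6545).
Verify against each original: 5744 mod 17 = 15, 5744 mod 7 = 4, 5744 mod 11 = 2, 5744 mod 5 = 4.

x ≡ 5744 (mod 6545).


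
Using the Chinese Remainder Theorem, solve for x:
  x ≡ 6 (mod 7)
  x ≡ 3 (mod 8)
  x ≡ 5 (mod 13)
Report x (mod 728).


Moduli 7, 8, 13 are pairwise coprime; by CRT there is a unique solution modulo M = 7 · 8 · 13 = 728.
Solve pairwise, accumulating the modulus:
  Start with x ≡ 6 (mod 7).
  Combine with x ≡ 3 (mod 8): since gcd(7, 8) = 1, we get a unique residue mod 56.
    Write x = 6 + 7·t and substitute into x ≡ 3 (mod 8): 7·t ≡ 3 − 6 = -3 (mod 8).
    Reduce coefficients mod 8: 7·t ≡ 5 (mod 8).
    The inverse of 7 mod 8 is 7 (since 7·7 = 49 = 6·8 + 1), so t ≡ 7·5 = 35 ≡ 3 (mod 8).
    Then x = 6 + 7·3 = 27, valid modulo lcm(7, 8) = 56: x ≡ 27 (mod 56).
  Combine with x ≡ 5 (mod 13): since gcd(56, 13) = 1, we get a unique residue mod 728.
    Write x = 27 + 56·t and substitute into x ≡ 5 (mod 13): 56·t ≡ 5 − 27 = -22 (mod 13).
    Reduce coefficients mod 13: 4·t ≡ 4 (mod 13).
    The inverse of 4 mod 13 is 10 (since 4·10 = 40 = 3·13 + 1), so t ≡ 10·4 = 40 ≡ 1 (mod 13).
    Then x = 27 + 56·1 = 83, valid modulo lcm(56, 13) = 728: x ≡ 83 (mod 728).
Verify: 83 mod 7 = 6 ✓, 83 mod 8 = 3 ✓, 83 mod 13 = 5 ✓.

x ≡ 83 (mod 728).


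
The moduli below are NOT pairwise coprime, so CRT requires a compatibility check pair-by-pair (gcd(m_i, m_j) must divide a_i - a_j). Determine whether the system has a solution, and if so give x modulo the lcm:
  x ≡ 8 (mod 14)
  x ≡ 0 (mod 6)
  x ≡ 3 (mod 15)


Moduli 14, 6, 15 are not pairwise coprime, so CRT works modulo lcm(m_i) when all pairwise compatibility conditions hold.
Pairwise compatibility: gcd(m_i, m_j) must divide a_i - a_j for every pair.
Merge one congruence at a time:
  Start: x ≡ 8 (mod 14).
  Combine with x ≡ 0 (mod 6): gcd(14, 6) = 2; 0 - 8 = -8, which IS divisible by 2, so compatible.
    Write x = 8 + 14·t and substitute into x ≡ 0 (mod 6): 14·t ≡ 0 − 8 = -8 (mod 6).
    Divide the congruence (and modulus) by g = 2: 7·t ≡ -4 (mod 3).
    Reduce coefficients mod 3: 1·t ≡ 2 (mod 3).
    So t ≡ 2 (mod 3).
    Then x = 8 + 14·2 = 36, valid modulo lcm(14, 6) = 42: x ≡ 36 (mod 42).
  Combine with x ≡ 3 (mod 15): gcd(42, 15) = 3; 3 - 36 = -33, which IS divisible by 3, so compatible.
    Write x = 36 + 42·t and substitute into x ≡ 3 (mod 15): 42·t ≡ 3 − 36 = -33 (mod 15).
    Divide the congruence (and modulus) by g = 3: 14·t ≡ -11 (mod 5).
    Reduce coefficients mod 5: 4·t ≡ 4 (mod 5).
    The inverse of 4 mod 5 is 4 (since 4·4 = 16 = 3·5 + 1), so t ≡ 4·4 = 16 ≡ 1 (mod 5).
    Then x = 36 + 42·1 = 78, valid modulo lcm(42, 15) = 210: x ≡ 78 (mod 210).
Verify: 78 mod 14 = 8, 78 mod 6 = 0, 78 mod 15 = 3.

x ≡ 78 (mod 210).


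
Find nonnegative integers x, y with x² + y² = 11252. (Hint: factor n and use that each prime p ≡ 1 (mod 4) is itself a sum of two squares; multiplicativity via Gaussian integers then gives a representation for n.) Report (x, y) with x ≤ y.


Step 1: Factor n = 11252 = 2^2 · 29 · 97.
Step 2: Check the mod-4 condition on each prime factor: 2 = 2 (special); 29 ≡ 1 (mod 4), exponent 1; 97 ≡ 1 (mod 4), exponent 1.
All primes ≡ 3 (mod 4) appear to even exponent (or don't appear), so by the two-squares theorem n IS expressible as a sum of two squares.
Step 3: Build a representation. Group n = k² · m with k = 2 and m = 29 · 97 = 2813 (a product of primes ≡ 1 (mod 4)); a representation of m scales to one of n via (k·x)² + (k·y)² = k²(x² + y²). Each prime p ≡ 1 (mod 4) is itself a sum of two squares; find a² by testing p − a² for a perfect square:
  29: 29 − 1² = 28, 29 − 2² = 25 = 5² ⇒ 29 = 2² + 5².
  97: 97 − 1² = 96, 97 − 2² = 93, 97 − 3² = 88, 97 − 4² = 81 = 9² ⇒ 97 = 4² + 9².
  Combine using the Brahmagupta–Fibonacci identity (a² + b²)(c² + d²) = (ac − bd)² + (ad + bc)² = (ac + bd)² + (ad − bc)²:
  29 · 97 = 2813: from (2² + 5²)(4² + 9²), take (2·4 − 5·9, 2·9 + 5·4) = (8 − 45, 18 + 20) = (-37, 38); dropping signs (only squares matter) gives (37, 38); check 37² + 38² = 1369 + 1444 = 2813 ✓.
  Scale by k = 2: (2·37, 2·38) = (74, 76).
Step 4: Order so x ≤ y and verify: 74² + 76² = 5476 + 5776 = 11252 = n. ✓

n = 11252 = 74² + 76² (one valid representation with x ≤ y).
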